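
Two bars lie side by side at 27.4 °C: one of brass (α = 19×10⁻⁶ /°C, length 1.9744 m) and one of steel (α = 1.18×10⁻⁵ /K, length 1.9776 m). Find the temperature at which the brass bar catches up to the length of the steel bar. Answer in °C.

Equal length when α₁L₁ΔT − α₂L₂ΔT = L₂ − L₁ = 3.20×10⁻³ m
α₁L₁ = 3.75136×10⁻⁵, α₂L₂ = 2.333568×10⁻⁵ → Δ(αL) = 1.417792×10⁻⁵ m/K
ΔT = 3.20×10⁻³ / 1.417792×10⁻⁵ = 225.703 K, so T = 27.4 + 225.703 = 253.103 °C

T = 253.1 °C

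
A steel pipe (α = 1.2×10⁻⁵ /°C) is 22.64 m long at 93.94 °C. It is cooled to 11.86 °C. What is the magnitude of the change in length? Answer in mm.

|ΔT| = |11.86 − 93.94| = 82.08 K
ΔL = αL₀ΔT = (1.2×10⁻⁵)(22.64)(82.08) = 2.23×10⁻² m

ΔL = 22.3 mm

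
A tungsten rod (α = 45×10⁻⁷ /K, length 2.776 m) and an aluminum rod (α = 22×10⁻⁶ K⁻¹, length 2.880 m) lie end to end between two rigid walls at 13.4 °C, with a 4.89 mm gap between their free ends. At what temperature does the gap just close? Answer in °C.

T = 77.9 °C

Gap closes when ΔL₁ + ΔL₂ = 4.89 mm = 4.89×10⁻³ m
(α₁L₁ + α₂L₂)ΔT = g
α₁L₁ + α₂L₂ = 45×10⁻⁷×2.776 + 22×10⁻⁶×2.880 = 7.5852×10⁻⁵ m/K
ΔT = 4.89×10⁻³ / 7.5852×10⁻⁵ = 64.468 K
T = 13.4 + 64.468 = 77.868 °C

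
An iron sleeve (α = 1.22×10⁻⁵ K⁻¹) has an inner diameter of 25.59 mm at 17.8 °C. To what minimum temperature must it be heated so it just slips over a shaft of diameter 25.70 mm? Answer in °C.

T = 370 °C

Required Δd = 25.70 − 25.59 = 0.11 mm
Δd = αd₀ΔT ⇒ ΔT = Δd/(αd₀) = 0.11 / (1.22×10⁻⁵ × 25.59) = 352.34 K
T_min = 17.8 + 352.34 = 370.14 °C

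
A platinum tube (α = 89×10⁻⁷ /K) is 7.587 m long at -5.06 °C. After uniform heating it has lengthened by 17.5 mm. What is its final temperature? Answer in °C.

ΔL = αL₀ΔT ⇒ ΔT = ΔL / (αL₀)
ΔT = 17.5×10⁻³ m / (89×10⁻⁷ × 7.587 m) = 259.17 K
T = -5.06 + 259.17 = 254.11 °C

T = 254 °C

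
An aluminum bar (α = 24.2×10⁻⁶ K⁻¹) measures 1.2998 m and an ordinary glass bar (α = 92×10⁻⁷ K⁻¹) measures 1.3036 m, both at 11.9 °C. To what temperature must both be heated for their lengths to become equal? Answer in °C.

T = 207.2 °C

Equal length when α₁L₁ΔT − α₂L₂ΔT = L₂ − L₁ = 3.80×10⁻³ m
α₁L₁ = 3.145516×10⁻⁵, α₂L₂ = 1.199312×10⁻⁵ → Δ(αL) = 1.946204×10⁻⁵ m/K
ΔT = 3.80×10⁻³ / 1.946204×10⁻⁵ = 195.252 K, so T = 11.9 + 195.252 = 207.152 °C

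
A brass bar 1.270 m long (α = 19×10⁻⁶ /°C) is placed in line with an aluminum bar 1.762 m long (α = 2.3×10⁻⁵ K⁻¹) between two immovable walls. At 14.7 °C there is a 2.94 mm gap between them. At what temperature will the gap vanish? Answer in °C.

T = 60.2 °C

Gap closes when ΔL₁ + ΔL₂ = 2.94 mm = 2.94×10⁻³ m
(α₁L₁ + α₂L₂)ΔT = g
α₁L₁ + α₂L₂ = 19×10⁻⁶×1.270 + 2.3×10⁻⁵×1.762 = 6.4656×10⁻⁵ m/K
ΔT = 2.94×10⁻³ / 6.4656×10⁻⁵ = 45.471 K
T = 14.7 + 45.471 = 60.171 °C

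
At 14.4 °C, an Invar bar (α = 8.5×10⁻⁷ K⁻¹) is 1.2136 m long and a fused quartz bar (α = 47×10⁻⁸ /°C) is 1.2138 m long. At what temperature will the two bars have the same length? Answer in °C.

T = 448.2 °C

L₁(1 + α₁ΔT) = L₂(1 + α₂ΔT) ⇒ ΔT = (L₂ − L₁)/(α₁L₁ − α₂L₂)
L₂ − L₁ = 1.2138 − 1.2136 = 2.00×10⁻⁴ m
α₁L₁ − α₂L₂ = 8.5×10⁻⁷×1.2136 − 47×10⁻⁸×1.2138 = 4.61074×10⁻⁷ m/K
ΔT = 2.00×10⁻⁴ / 4.61074×10⁻⁷ = 433.770 K
T = 14.4 + 433.770 = 448.170 °C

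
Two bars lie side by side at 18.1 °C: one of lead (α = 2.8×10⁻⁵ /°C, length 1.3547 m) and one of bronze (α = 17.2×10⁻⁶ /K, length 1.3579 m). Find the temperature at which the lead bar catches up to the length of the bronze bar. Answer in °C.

T = 237.6 °C

Equal length when α₁L₁ΔT − α₂L₂ΔT = L₂ − L₁ = 3.20×10⁻³ m
α₁L₁ = 3.79316×10⁻⁵, α₂L₂ = 2.335588×10⁻⁵ → Δ(αL) = 1.457572×10⁻⁵ m/K
ΔT = 3.20×10⁻³ / 1.457572×10⁻⁵ = 219.543 K, so T = 18.1 + 219.543 = 237.643 °C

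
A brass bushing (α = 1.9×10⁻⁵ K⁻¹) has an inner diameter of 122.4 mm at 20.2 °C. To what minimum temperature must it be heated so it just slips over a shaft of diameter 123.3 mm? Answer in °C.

T = 407 °C

Required Δd = 123.3 − 122.4 = 0.9 mm
Δd = αd₀ΔT ⇒ ΔT = Δd/(αd₀) = 0.9 / (1.9×10⁻⁵ × 122.4) = 387.00 K
T_min = 20.2 + 387.00 = 407.20 °C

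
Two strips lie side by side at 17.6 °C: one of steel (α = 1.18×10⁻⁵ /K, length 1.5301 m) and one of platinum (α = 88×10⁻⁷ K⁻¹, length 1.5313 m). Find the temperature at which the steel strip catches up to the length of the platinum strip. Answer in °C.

Equal length when α₁L₁ΔT − α₂L₂ΔT = L₂ − L₁ = 1.20×10⁻³ m
α₁L₁ = 1.805518×10⁻⁵, α₂L₂ = 1.347544×10⁻⁵ → Δ(αL) = 4.57974×10⁻⁶ m/K
ΔT = 1.20×10⁻³ / 4.57974×10⁻⁶ = 262.024 K, so T = 17.6 + 262.024 = 279.624 °C

T = 279.6 °C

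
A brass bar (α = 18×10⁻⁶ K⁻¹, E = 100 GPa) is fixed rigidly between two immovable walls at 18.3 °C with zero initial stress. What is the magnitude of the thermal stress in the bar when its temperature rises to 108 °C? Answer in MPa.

Fully constrained: the free strain ε = αΔT is blocked, so σ = Eε = EαΔT.
|ΔT| = 89.7 K
σ = 100×10⁹ × 18×10⁻⁶ × 89.7 = 1.61×10⁸ Pa

σ = 161 MPa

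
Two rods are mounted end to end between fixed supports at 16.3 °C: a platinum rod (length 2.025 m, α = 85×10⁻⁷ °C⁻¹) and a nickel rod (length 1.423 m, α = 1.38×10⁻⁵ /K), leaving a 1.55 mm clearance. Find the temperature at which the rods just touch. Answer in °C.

T = 58.4 °C

Gap closes when ΔL₁ + ΔL₂ = 1.55 mm = 1.55×10⁻³ m
(α₁L₁ + α₂L₂)ΔT = g
α₁L₁ + α₂L₂ = 85×10⁻⁷×2.025 + 1.38×10⁻⁵×1.423 = 3.68499×10⁻⁵ m/K
ΔT = 1.55×10⁻³ / 3.68499×10⁻⁵ = 42.063 K
T = 16.3 + 42.063 = 58.363 °C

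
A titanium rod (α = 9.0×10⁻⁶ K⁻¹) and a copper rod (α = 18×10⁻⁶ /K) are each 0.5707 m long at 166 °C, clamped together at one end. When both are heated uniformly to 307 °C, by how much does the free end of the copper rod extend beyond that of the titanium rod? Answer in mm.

0.724 mm

ΔT = 141 K
titanium: ΔL = 9.0×10⁻⁶ × 0.5707 m × 141 = 7.2422×10⁻⁴ m = 0.72422 mm
copper: ΔL = 18×10⁻⁶ × 0.5707 m × 141 = 1.4484×10⁻³ m = 1.4484 mm
difference = 1.4484 − 0.72422 = 0.72418 mm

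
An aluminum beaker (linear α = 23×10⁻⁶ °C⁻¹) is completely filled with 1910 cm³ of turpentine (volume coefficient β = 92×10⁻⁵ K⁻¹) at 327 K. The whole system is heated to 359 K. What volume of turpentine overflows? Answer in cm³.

The beaker also expands: β_container ≈ 3α = 6.9×10⁻⁵ /K
Net overflow = V₀(β_liq − 3α_cont)ΔT
β − 3α = 9.20×10⁻⁴ − 6.9×10⁻⁵ = 8.51×10⁻⁴ /K; ΔT = 32 K
ΔV = 1910 × 8.51×10⁻⁴ × 32 = 52.0 cm³

52.0 cm³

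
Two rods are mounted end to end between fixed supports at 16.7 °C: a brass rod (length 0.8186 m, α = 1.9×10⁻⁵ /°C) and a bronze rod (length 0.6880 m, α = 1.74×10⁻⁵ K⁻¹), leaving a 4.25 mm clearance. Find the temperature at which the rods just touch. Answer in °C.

T = 171 °C

α₁L₁ = 1.55534×10⁻⁵ m/K, α₂L₂ = 1.19712×10⁻⁵ m/K → total 2.75246×10⁻⁵ m/K
ΔT = g/(α₁L₁+α₂L₂) = 4.25×10⁻³ / 2.75246×10⁻⁵ = 154.41 K
T = 16.7 + 154.41 = 171.11 °C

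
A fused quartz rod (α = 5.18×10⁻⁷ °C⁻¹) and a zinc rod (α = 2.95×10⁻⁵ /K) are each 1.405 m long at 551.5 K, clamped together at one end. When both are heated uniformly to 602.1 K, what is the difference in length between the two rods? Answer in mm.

ΔT = 50.6 K
fused quartz: ΔL = 5.18×10⁻⁷ × 1.405 m × 50.6 = 3.6826×10⁻⁵ m = 0.036826 mm
zinc: ΔL = 2.95×10⁻⁵ × 1.405 m × 50.6 = 2.0972×10⁻³ m = 2.0972 mm
difference = 2.0972 − 0.036826 = 2.060374 mm

2.06 mm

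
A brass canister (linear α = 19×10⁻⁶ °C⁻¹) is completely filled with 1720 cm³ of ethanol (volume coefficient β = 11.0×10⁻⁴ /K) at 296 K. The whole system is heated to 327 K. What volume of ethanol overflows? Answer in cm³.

55.6 cm³

The canister also expands: β_container ≈ 3α = 5.7×10⁻⁵ /K
Net overflow = V₀(β_liq − 3α_cont)ΔT
β − 3α = 1.10×10⁻³ − 5.7×10⁻⁵ = 1.043×10⁻³ /K; ΔT = 31 K
ΔV = 1720 × 1.043×10⁻³ × 31 = 55.6 cm³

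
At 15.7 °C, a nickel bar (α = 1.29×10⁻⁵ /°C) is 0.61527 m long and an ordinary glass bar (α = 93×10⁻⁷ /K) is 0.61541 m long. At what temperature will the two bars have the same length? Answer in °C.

T = 78.94 °C

L₁(1 + α₁ΔT) = L₂(1 + α₂ΔT) ⇒ ΔT = (L₂ − L₁)/(α₁L₁ − α₂L₂)
L₂ − L₁ = 0.61541 − 0.61527 = 1.40×10⁻⁴ m
α₁L₁ − α₂L₂ = 1.29×10⁻⁵×0.61527 − 93×10⁻⁷×0.61541 = 2.21367×10⁻⁶ m/K
ΔT = 1.40×10⁻⁴ / 2.21367×10⁻⁶ = 63.2434 K
T = 15.7 + 63.2434 = 78.9434 °C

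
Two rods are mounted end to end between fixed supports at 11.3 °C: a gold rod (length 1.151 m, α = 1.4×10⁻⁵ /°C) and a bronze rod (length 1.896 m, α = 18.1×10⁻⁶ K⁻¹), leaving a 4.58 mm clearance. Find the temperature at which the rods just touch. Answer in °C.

T = 102 °C

Gap closes when ΔL₁ + ΔL₂ = 4.58 mm = 4.58×10⁻³ m
(α₁L₁ + α₂L₂)ΔT = g
α₁L₁ + α₂L₂ = 1.4×10⁻⁵×1.151 + 18.1×10⁻⁶×1.896 = 5.04316×10⁻⁵ m/K
ΔT = 4.58×10⁻³ / 5.04316×10⁻⁵ = 90.82 K
T = 11.3 + 90.82 = 102.12 °C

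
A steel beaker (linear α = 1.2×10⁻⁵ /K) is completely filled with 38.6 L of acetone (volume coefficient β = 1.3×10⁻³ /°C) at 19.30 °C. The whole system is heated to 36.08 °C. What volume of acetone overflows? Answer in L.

The beaker also expands: β_container ≈ 3α = 3.6×10⁻⁵ /K
Net overflow = V₀(β_liq − 3α_cont)ΔT
β − 3α = 1.30×10⁻³ − 3.6×10⁻⁵ = 1.264×10⁻³ /K; ΔT = 16.78 K
ΔV = 38.6 × 1.264×10⁻³ × 16.78 = 0.819 L

0.819 L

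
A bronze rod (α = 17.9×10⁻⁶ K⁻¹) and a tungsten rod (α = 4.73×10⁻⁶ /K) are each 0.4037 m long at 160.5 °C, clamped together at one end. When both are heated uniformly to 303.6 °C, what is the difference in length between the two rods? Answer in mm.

0.761 mm

ΔT = 143.1 K
bronze: ΔL = 17.9×10⁻⁶ × 0.4037 m × 143.1 = 1.0341×10⁻³ m = 1.0341 mm
tungsten: ΔL = 4.73×10⁻⁶ × 0.4037 m × 143.1 = 2.7325×10⁻⁴ m = 0.27325 mm
difference = 1.0341 − 0.27325 = 0.76085 mm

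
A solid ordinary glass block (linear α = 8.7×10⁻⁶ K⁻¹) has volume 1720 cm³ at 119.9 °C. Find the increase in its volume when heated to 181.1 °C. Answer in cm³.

ΔV = 2.75 cm³

Isotropic solid: β ≈ 3α = 2.6×10⁻⁵ /K; ΔT = 61.2 K
ΔV = 3αV₀ΔT = 3(8.7×10⁻⁶)(1720)(61.2) = 2.75 cm³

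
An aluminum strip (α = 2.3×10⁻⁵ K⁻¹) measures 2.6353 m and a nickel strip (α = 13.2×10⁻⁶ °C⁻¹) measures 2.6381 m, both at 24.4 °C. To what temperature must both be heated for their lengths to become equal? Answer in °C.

T = 133.0 °C

Equal length when α₁L₁ΔT − α₂L₂ΔT = L₂ − L₁ = 2.80×10⁻³ m
α₁L₁ = 6.06119×10⁻⁵, α₂L₂ = 3.482292×10⁻⁵ → Δ(αL) = 2.578898×10⁻⁵ m/K
ΔT = 2.80×10⁻³ / 2.578898×10⁻⁵ = 108.574 K, so T = 24.4 + 108.574 = 132.974 °C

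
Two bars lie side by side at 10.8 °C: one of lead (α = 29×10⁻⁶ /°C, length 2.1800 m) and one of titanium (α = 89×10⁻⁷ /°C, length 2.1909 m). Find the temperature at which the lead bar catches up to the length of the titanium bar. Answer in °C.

T = 260.1 °C

Equal length when α₁L₁ΔT − α₂L₂ΔT = L₂ − L₁ = 1.09×10⁻² m
α₁L₁ = 6.322×10⁻⁵, α₂L₂ = 1.949901×10⁻⁵ → Δ(αL) = 4.372099×10⁻⁵ m/K
ΔT = 1.09×10⁻² / 4.372099×10⁻⁵ = 249.308 K, so T = 10.8 + 249.308 = 260.108 °C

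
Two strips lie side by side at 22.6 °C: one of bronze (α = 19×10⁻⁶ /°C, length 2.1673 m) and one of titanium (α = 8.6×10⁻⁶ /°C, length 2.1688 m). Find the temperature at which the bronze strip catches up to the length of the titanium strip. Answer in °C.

L₁(1 + α₁ΔT) = L₂(1 + α₂ΔT) ⇒ ΔT = (L₂ − L₁)/(α₁L₁ − α₂L₂)
L₂ − L₁ = 2.1688 − 2.1673 = 1.50×10⁻³ m
α₁L₁ − α₂L₂ = 19×10⁻⁶×2.1673 − 8.6×10⁻⁶×2.1688 = 2.252702×10⁻⁵ m/K
ΔT = 1.50×10⁻³ / 2.252702×10⁻⁵ = 66.5867 K
T = 22.6 + 66.5867 = 89.1867 °C

T = 89.19 °C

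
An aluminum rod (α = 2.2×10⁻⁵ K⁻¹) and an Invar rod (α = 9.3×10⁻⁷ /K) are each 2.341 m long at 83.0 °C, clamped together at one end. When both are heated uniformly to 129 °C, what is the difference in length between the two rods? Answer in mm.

2.27 mm

ΔT = 46.0 K
aluminum: ΔL = 2.2×10⁻⁵ × 2.341 m × 46.0 = 2.3691×10⁻³ m = 2.3691 mm
Invar: ΔL = 9.3×10⁻⁷ × 2.341 m × 46.0 = 1.0015×10⁻⁴ m = 0.10015 mm
difference = 2.3691 − 0.10015 = 2.26895 mm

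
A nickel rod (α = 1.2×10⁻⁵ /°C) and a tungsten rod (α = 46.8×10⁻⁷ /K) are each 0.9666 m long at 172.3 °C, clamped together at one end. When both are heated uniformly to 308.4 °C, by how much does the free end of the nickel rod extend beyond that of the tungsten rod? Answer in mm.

0.963 mm

ΔT = 136.1 K
nickel: ΔL = 1.2×10⁻⁵ × 0.9666 m × 136.1 = 1.5787×10⁻³ m = 1.5787 mm
tungsten: ΔL = 46.8×10⁻⁷ × 0.9666 m × 136.1 = 6.1567×10⁻⁴ m = 0.61567 mm
difference = 1.5787 − 0.61567 = 0.96303 mm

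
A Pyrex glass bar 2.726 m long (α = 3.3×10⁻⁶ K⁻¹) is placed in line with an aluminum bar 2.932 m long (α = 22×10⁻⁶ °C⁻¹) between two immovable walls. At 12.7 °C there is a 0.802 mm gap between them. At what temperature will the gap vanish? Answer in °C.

α₁L₁ = 8.9958×10⁻⁶ m/K, α₂L₂ = 6.4504×10⁻⁵ m/K → total 7.34998×10⁻⁵ m/K
ΔT = g/(α₁L₁+α₂L₂) = 8.02×10⁻⁴ / 7.34998×10⁻⁵ = 10.912 K
T = 12.7 + 10.912 = 23.612 °C

T = 23.6 °C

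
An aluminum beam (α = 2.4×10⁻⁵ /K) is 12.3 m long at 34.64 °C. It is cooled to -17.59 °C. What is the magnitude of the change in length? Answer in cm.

ΔL = 1.54 cm

|ΔT| = |-17.59 − 34.64| = 52.23 K
ΔL = αL₀ΔT = (2.4×10⁻⁵)(12.3)(52.23) = 1.54×10⁻² m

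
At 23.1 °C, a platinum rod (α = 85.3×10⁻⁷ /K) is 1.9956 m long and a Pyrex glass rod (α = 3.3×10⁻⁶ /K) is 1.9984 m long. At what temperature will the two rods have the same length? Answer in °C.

T = 291.6 °C

Equal length when α₁L₁ΔT − α₂L₂ΔT = L₂ − L₁ = 2.80×10⁻³ m
α₁L₁ = 1.7022468×10⁻⁵, α₂L₂ = 6.59472×10⁻⁶ → Δ(αL) = 1.0427748×10⁻⁵ m/K
ΔT = 2.80×10⁻³ / 1.0427748×10⁻⁵ = 268.514 K, so T = 23.1 + 268.514 = 291.614 °C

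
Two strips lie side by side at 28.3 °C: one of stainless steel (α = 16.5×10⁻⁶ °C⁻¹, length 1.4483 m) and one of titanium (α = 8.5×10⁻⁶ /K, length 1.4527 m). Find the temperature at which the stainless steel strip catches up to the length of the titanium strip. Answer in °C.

T = 409.3 °C

L₁(1 + α₁ΔT) = L₂(1 + α₂ΔT) ⇒ ΔT = (L₂ − L₁)/(α₁L₁ − α₂L₂)
L₂ − L₁ = 1.4527 − 1.4483 = 4.40×10⁻³ m
α₁L₁ − α₂L₂ = 16.5×10⁻⁶×1.4483 − 8.5×10⁻⁶×1.4527 = 1.1549×10⁻⁵ m/K
ΔT = 4.40×10⁻³ / 1.1549×10⁻⁵ = 380.985 K
T = 28.3 + 380.985 = 409.285 °C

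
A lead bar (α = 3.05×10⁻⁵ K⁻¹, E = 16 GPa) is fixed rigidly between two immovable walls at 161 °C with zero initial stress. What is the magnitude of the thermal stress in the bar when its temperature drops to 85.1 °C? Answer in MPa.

Fully constrained: the free strain ε = αΔT is blocked, so σ = Eε = EαΔT.
|ΔT| = 75.9 K
σ = 16.0×10⁹ × 3.05×10⁻⁵ × 75.9 = 3.70×10⁷ Pa

σ = 37.0 MPa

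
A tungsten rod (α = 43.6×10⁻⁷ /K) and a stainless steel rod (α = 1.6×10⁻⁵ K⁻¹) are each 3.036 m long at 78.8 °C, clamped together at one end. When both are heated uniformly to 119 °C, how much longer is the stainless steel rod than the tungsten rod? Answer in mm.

ΔT = 40.2 K
tungsten: ΔL = 43.6×10⁻⁷ × 3.036 m × 40.2 = 5.3213×10⁻⁴ m = 0.53213 mm
stainless steel: ΔL = 1.6×10⁻⁵ × 3.036 m × 40.2 = 1.9528×10⁻³ m = 1.9528 mm
difference = 1.9528 − 0.53213 = 1.42067 mm

1.42 mm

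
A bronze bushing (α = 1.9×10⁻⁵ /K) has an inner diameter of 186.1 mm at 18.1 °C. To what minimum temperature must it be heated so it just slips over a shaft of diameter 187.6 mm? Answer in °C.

T = 442 °C

Required Δd = 187.6 − 186.1 = 1.5 mm
Δd = αd₀ΔT ⇒ ΔT = Δd/(αd₀) = 1.5 / (1.9×10⁻⁵ × 186.1) = 424.22 K
T_min = 18.1 + 424.22 = 442.32 °C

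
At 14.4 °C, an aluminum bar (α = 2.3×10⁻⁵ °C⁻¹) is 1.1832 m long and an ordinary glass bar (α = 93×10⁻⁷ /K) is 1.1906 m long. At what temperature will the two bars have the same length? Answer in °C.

L₁(1 + α₁ΔT) = L₂(1 + α₂ΔT) ⇒ ΔT = (L₂ − L₁)/(α₁L₁ − α₂L₂)
L₂ − L₁ = 1.1906 − 1.1832 = 7.40×10⁻³ m
α₁L₁ − α₂L₂ = 2.3×10⁻⁵×1.1832 − 93×10⁻⁷×1.1906 = 1.614102×10⁻⁵ m/K
ΔT = 7.40×10⁻³ / 1.614102×10⁻⁵ = 458.459 K
T = 14.4 + 458.459 = 472.859 °C

T = 472.9 °C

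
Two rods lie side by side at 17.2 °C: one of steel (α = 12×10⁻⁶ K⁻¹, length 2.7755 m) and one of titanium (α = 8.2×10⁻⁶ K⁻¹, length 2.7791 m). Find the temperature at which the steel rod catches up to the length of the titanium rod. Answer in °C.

T = 359.5 °C

L₁(1 + α₁ΔT) = L₂(1 + α₂ΔT) ⇒ ΔT = (L₂ − L₁)/(α₁L₁ − α₂L₂)
L₂ − L₁ = 2.7791 − 2.7755 = 3.60×10⁻³ m
α₁L₁ − α₂L₂ = 12×10⁻⁶×2.7755 − 8.2×10⁻⁶×2.7791 = 1.051738×10⁻⁵ m/K
ΔT = 3.60×10⁻³ / 1.051738×10⁻⁵ = 342.291 K
T = 17.2 + 342.291 = 359.491 °C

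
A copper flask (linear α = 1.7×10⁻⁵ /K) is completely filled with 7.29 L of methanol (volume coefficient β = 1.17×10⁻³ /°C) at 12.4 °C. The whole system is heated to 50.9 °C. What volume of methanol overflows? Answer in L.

The flask also expands: β_container ≈ 3α = 5.1×10⁻⁵ /K
Net overflow = V₀(β_liq − 3α_cont)ΔT
β − 3α = 1.17×10⁻³ − 5.1×10⁻⁵ = 1.119×10⁻³ /K; ΔT = 38.5 K
ΔV = 7.29 × 1.119×10⁻³ × 38.5 = 0.314 L

0.314 L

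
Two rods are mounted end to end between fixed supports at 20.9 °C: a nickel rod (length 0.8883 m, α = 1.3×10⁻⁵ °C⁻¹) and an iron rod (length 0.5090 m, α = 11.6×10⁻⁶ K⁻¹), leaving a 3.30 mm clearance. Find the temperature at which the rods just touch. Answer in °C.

T = 210 °C

Gap closes when ΔL₁ + ΔL₂ = 3.30 mm = 3.30×10⁻³ m
(α₁L₁ + α₂L₂)ΔT = g
α₁L₁ + α₂L₂ = 1.3×10⁻⁵×0.8883 + 11.6×10⁻⁶×0.5090 = 1.74523×10⁻⁵ m/K
ΔT = 3.30×10⁻³ / 1.74523×10⁻⁵ = 189.09 K
T = 20.9 + 189.09 = 209.99 °C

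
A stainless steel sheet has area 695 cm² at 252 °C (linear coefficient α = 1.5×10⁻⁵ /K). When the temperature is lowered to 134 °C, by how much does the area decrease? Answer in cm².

ΔA = 2.46 cm²

Area coefficient ≈ 2α; |ΔT| = 118 K
ΔA = 2αA₀ΔT = 2(1.5×10⁻⁵)(695)(118) = 2.46 cm²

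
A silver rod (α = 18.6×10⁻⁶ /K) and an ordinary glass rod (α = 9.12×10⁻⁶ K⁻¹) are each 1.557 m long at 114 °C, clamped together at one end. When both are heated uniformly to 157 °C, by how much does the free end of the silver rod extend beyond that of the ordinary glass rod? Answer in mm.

0.635 mm

ΔT = 43 K
silver: ΔL = 18.6×10⁻⁶ × 1.557 m × 43 = 1.2453×10⁻³ m = 1.2453 mm
ordinary glass: ΔL = 9.12×10⁻⁶ × 1.557 m × 43 = 6.1059×10⁻⁴ m = 0.61059 mm
difference = 1.2453 − 0.61059 = 0.63471 mm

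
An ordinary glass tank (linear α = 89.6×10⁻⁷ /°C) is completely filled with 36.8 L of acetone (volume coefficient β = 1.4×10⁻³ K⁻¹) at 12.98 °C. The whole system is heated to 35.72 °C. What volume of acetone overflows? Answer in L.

1.15 L

The tank also expands: β_container ≈ 3α = 2.688×10⁻⁵ /K
Net overflow = V₀(β_liq − 3α_cont)ΔT
β − 3α = 1.40×10⁻³ − 2.688×10⁻⁵ = 1.37312×10⁻³ /K; ΔT = 22.74 K
ΔV = 36.8 × 1.37312×10⁻³ × 22.74 = 1.15 L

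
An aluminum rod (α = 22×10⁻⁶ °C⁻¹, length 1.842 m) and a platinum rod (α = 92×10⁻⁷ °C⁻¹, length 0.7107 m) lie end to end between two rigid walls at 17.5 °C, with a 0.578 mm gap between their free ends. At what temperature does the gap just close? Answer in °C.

α₁L₁ = 4.0524×10⁻⁵ m/K, α₂L₂ = 6.53844×10⁻⁶ m/K → total 4.706244×10⁻⁵ m/K
ΔT = g/(α₁L₁+α₂L₂) = 5.78×10⁻⁴ / 4.706244×10⁻⁵ = 12.282 K
T = 17.5 + 12.282 = 29.782 °C

T = 29.8 °C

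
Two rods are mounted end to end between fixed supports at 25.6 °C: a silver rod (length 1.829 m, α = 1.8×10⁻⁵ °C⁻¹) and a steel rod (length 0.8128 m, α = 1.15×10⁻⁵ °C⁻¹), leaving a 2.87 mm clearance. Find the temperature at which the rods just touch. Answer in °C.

T = 93.5 °C

α₁L₁ = 3.2922×10⁻⁵ m/K, α₂L₂ = 9.3472×10⁻⁶ m/K → total 4.22692×10⁻⁵ m/K
ΔT = g/(α₁L₁+α₂L₂) = 2.87×10⁻³ / 4.22692×10⁻⁵ = 67.898 K
T = 25.6 + 67.898 = 93.498 °C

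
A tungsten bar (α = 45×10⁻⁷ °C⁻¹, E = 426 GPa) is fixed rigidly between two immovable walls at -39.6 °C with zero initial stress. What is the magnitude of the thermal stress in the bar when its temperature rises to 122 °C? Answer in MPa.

Fully constrained: the free strain ε = αΔT is blocked, so σ = Eε = EαΔT.
|ΔT| = 161.6 K
σ = 426×10⁹ × 45×10⁻⁷ × 161.6 = 3.10×10⁸ Pa

σ = 310 MPa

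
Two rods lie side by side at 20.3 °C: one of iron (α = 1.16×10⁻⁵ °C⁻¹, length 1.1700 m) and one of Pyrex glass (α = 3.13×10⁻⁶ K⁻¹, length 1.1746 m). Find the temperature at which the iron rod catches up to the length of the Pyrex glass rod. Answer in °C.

T = 485.2 °C

L₁(1 + α₁ΔT) = L₂(1 + α₂ΔT) ⇒ ΔT = (L₂ − L₁)/(α₁L₁ − α₂L₂)
L₂ − L₁ = 1.1746 − 1.1700 = 4.60×10⁻³ m
α₁L₁ − α₂L₂ = 1.16×10⁻⁵×1.1700 − 3.13×10⁻⁶×1.1746 = 9.895502×10⁻⁶ m/K
ΔT = 4.60×10⁻³ / 9.895502×10⁻⁶ = 464.858 K
T = 20.3 + 464.858 = 485.158 °C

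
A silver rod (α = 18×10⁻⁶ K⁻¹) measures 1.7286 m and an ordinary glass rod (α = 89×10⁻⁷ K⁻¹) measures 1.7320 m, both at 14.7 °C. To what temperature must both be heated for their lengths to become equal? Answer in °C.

Equal length when α₁L₁ΔT − α₂L₂ΔT = L₂ − L₁ = 3.40×10⁻³ m
α₁L₁ = 3.11148×10⁻⁵, α₂L₂ = 1.54148×10⁻⁵ → Δ(αL) = 1.57×10⁻⁵ m/K
ΔT = 3.40×10⁻³ / 1.57×10⁻⁵ = 216.561 K, so T = 14.7 + 216.561 = 231.261 °C

T = 231.3 °C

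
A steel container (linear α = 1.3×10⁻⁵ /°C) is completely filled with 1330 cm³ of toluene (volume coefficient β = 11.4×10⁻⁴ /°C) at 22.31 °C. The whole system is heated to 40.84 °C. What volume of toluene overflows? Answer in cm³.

27.1 cm³

The container also expands: β_container ≈ 3α = 3.9×10⁻⁵ /K
Net overflow = V₀(β_liq − 3α_cont)ΔT
β − 3α = 1.14×10⁻³ − 3.9×10⁻⁵ = 1.101×10⁻³ /K; ΔT = 18.53 K
ΔV = 1330 × 1.101×10⁻³ × 18.53 = 27.1 cm³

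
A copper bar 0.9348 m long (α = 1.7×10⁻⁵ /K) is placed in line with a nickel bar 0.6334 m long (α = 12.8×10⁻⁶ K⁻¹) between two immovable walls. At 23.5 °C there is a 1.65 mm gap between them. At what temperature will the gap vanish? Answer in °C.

T = 92.3 °C

Gap closes when ΔL₁ + ΔL₂ = 1.65 mm = 1.65×10⁻³ m
(α₁L₁ + α₂L₂)ΔT = g
α₁L₁ + α₂L₂ = 1.7×10⁻⁵×0.9348 + 12.8×10⁻⁶×0.6334 = 2.399912×10⁻⁵ m/K
ΔT = 1.65×10⁻³ / 2.399912×10⁻⁵ = 68.753 K
T = 23.5 + 68.753 = 92.253 °C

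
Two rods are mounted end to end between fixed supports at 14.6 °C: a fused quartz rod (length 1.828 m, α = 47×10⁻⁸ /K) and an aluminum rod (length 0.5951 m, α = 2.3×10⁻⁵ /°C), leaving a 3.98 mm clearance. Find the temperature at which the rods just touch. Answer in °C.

T = 288 °C

α₁L₁ = 8.5916×10⁻⁷ m/K, α₂L₂ = 1.36873×10⁻⁵ m/K → total 1.454646×10⁻⁵ m/K
ΔT = g/(α₁L₁+α₂L₂) = 3.98×10⁻³ / 1.454646×10⁻⁵ = 273.61 K
T = 14.6 + 273.61 = 288.21 °C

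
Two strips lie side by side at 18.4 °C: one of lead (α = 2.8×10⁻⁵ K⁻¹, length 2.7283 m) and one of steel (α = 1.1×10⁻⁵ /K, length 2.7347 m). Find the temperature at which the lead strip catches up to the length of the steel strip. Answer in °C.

T = 156.6 °C

L₁(1 + α₁ΔT) = L₂(1 + α₂ΔT) ⇒ ΔT = (L₂ − L₁)/(α₁L₁ − α₂L₂)
L₂ − L₁ = 2.7347 − 2.7283 = 6.40×10⁻³ m
α₁L₁ − α₂L₂ = 2.8×10⁻⁵×2.7283 − 1.1×10⁻⁵×2.7347 = 4.63107×10⁻⁵ m/K
ΔT = 6.40×10⁻³ / 4.63107×10⁻⁵ = 138.197 K
T = 18.4 + 138.197 = 156.597 °C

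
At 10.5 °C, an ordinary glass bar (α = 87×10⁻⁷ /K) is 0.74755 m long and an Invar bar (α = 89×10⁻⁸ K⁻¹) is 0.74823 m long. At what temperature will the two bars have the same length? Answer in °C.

T = 127.0 °C

L₁(1 + α₁ΔT) = L₂(1 + α₂ΔT) ⇒ ΔT = (L₂ − L₁)/(α₁L₁ − α₂L₂)
L₂ − L₁ = 0.74823 − 0.74755 = 6.80×10⁻⁴ m
α₁L₁ − α₂L₂ = 87×10⁻⁷×0.74755 − 89×10⁻⁸×0.74823 = 5.8377603×10⁻⁶ m/K
ΔT = 6.80×10⁻⁴ / 5.8377603×10⁻⁶ = 116.483 K
T = 10.5 + 116.483 = 126.983 °C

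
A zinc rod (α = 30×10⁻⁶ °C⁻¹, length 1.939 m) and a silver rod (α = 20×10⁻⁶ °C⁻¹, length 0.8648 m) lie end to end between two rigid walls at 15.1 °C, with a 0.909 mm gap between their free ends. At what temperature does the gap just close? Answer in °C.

α₁L₁ = 5.817×10⁻⁵ m/K, α₂L₂ = 1.7296×10⁻⁵ m/K → total 7.5466×10⁻⁵ m/K
ΔT = g/(α₁L₁+α₂L₂) = 9.09×10⁻⁴ / 7.5466×10⁻⁵ = 12.045 K
T = 15.1 + 12.045 = 27.145 °C

T = 27.1 °C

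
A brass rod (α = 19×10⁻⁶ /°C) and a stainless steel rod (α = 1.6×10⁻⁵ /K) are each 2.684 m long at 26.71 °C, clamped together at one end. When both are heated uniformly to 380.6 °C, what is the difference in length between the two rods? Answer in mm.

2.85 mm

ΔT = 353.89 K
brass: ΔL = 19×10⁻⁶ × 2.684 m × 353.89 = 1.8047×10⁻² m = 18.047 mm
stainless steel: ΔL = 1.6×10⁻⁵ × 2.684 m × 353.89 = 1.5197×10⁻² m = 15.197 mm
difference = 18.047 − 15.197 = 2.850 mm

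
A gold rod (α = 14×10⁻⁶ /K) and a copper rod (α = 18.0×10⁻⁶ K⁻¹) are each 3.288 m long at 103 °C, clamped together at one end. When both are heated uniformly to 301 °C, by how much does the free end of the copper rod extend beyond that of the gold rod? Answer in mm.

ΔT = 198 K
gold: ΔL = 14×10⁻⁶ × 3.288 m × 198 = 9.1143×10⁻³ m = 9.1143 mm
copper: ΔL = 18.0×10⁻⁶ × 3.288 m × 198 = 1.1718×10⁻² m = 11.718 mm
difference = 11.718 − 9.1143 = 2.6037 mm

2.60 mm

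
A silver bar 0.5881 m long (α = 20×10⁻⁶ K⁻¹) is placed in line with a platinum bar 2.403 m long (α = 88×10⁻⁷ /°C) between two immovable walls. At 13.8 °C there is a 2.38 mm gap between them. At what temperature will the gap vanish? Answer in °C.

α₁L₁ = 1.1762×10⁻⁵ m/K, α₂L₂ = 2.11464×10⁻⁵ m/K → total 3.29084×10⁻⁵ m/K
ΔT = g/(α₁L₁+α₂L₂) = 2.38×10⁻³ / 3.29084×10⁻⁵ = 72.322 K
T = 13.8 + 72.322 = 86.122 °C

T = 86.1 °C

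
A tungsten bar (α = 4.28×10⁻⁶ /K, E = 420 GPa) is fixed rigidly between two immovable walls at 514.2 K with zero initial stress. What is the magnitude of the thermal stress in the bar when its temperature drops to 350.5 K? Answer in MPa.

σ = 294 MPa

Fully constrained: the free strain ε = αΔT is blocked, so σ = Eε = EαΔT.
|ΔT| = 163.7 K
σ = 420×10⁹ × 4.28×10⁻⁶ × 163.7 = 2.94×10⁸ Pa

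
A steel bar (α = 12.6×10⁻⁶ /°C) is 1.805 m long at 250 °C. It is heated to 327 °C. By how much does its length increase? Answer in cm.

|ΔT| = |327 − 250| = 77 K
ΔL = αL₀ΔT = (12.6×10⁻⁶)(1.805)(77) = 1.75×10⁻³ m

ΔL = 0.175 cm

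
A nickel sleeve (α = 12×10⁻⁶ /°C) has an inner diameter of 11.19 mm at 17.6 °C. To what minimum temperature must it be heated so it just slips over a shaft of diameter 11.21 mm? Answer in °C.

T = 167 °C

Required Δd = 11.21 − 11.19 = 0.02 mm
Δd = αd₀ΔT ⇒ ΔT = Δd/(αd₀) = 0.02 / (12×10⁻⁶ × 11.19) = 148.94 K
T_min = 17.6 + 148.94 = 166.54 °C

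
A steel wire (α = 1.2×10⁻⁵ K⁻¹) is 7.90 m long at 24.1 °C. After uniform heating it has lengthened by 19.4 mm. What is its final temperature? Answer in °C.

ΔL = αL₀ΔT ⇒ ΔT = ΔL / (αL₀)
ΔT = 19.4×10⁻³ m / (1.2×10⁻⁵ × 7.90 m) = 204.64 K
T = 24.1 + 204.64 = 228.74 °C

T = 229 °C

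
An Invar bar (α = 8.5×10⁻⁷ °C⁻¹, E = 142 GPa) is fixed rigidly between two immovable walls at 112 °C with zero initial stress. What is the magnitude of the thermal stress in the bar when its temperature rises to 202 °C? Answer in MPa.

Fully constrained: the free strain ε = αΔT is blocked, so σ = Eε = EαΔT.
|ΔT| = 90 K
σ = 142×10⁹ × 8.5×10⁻⁷ × 90 = 1.09×10⁷ Pa

σ = 10.9 MPa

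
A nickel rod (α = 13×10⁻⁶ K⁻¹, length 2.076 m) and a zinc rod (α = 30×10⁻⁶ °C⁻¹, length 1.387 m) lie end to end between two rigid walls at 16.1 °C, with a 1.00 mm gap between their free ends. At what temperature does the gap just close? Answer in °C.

α₁L₁ = 2.6988×10⁻⁵ m/K, α₂L₂ = 4.161×10⁻⁵ m/K → total 6.8598×10⁻⁵ m/K
ΔT = g/(α₁L₁+α₂L₂) = 1.00×10⁻³ / 6.8598×10⁻⁵ = 14.578 K
T = 16.1 + 14.578 = 30.678 °C

T = 30.7 °C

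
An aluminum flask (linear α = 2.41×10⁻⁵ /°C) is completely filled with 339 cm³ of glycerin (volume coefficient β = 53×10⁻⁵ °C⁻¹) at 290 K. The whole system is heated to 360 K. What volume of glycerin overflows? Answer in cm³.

10.9 cm³

The flask also expands: β_container ≈ 3α = 7.23×10⁻⁵ /K
Net overflow = V₀(β_liq − 3α_cont)ΔT
β − 3α = 5.30×10⁻⁴ − 7.23×10⁻⁵ = 4.577×10⁻⁴ /K; ΔT = 70 K
ΔV = 339 × 4.577×10⁻⁴ × 70 = 10.9 cm³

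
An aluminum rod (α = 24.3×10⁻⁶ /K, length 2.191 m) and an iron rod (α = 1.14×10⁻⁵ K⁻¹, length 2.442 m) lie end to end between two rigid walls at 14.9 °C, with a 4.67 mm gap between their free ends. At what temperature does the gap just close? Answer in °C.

T = 72.5 °C

Gap closes when ΔL₁ + ΔL₂ = 4.67 mm = 4.67×10⁻³ m
(α₁L₁ + α₂L₂)ΔT = g
α₁L₁ + α₂L₂ = 24.3×10⁻⁶×2.191 + 1.14×10⁻⁵×2.442 = 8.10801×10⁻⁵ m/K
ΔT = 4.67×10⁻³ / 8.10801×10⁻⁵ = 57.597 K
T = 14.9 + 57.597 = 72.497 °C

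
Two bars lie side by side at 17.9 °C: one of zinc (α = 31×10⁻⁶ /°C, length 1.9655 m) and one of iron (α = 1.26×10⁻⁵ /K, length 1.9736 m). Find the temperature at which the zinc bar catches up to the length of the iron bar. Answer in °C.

L₁(1 + α₁ΔT) = L₂(1 + α₂ΔT) ⇒ ΔT = (L₂ − L₁)/(α₁L₁ − α₂L₂)
L₂ − L₁ = 1.9736 − 1.9655 = 8.10×10⁻³ m
α₁L₁ − α₂L₂ = 31×10⁻⁶×1.9655 − 1.26×10⁻⁵×1.9736 = 3.606314×10⁻⁵ m/K
ΔT = 8.10×10⁻³ / 3.606314×10⁻⁵ = 224.606 K
T = 17.9 + 224.606 = 242.506 °C

T = 242.5 °C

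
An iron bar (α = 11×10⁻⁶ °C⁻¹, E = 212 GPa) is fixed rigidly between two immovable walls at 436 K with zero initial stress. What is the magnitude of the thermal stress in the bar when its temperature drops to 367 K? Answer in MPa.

Fully constrained: the free strain ε = αΔT is blocked, so σ = Eε = EαΔT.
|ΔT| = 69 K
σ = 212×10⁹ × 11×10⁻⁶ × 69 = 1.61×10⁸ Pa

σ = 161 MPa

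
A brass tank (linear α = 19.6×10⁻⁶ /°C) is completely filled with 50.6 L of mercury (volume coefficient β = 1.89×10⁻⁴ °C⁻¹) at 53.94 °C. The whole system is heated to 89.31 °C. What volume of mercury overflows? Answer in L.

0.233 L

The tank also expands: β_container ≈ 3α = 5.88×10⁻⁵ /K
Net overflow = V₀(β_liq − 3α_cont)ΔT
β − 3α = 1.89×10⁻⁴ − 5.88×10⁻⁵ = 1.302×10⁻⁴ /K; ΔT = 35.37 K
ΔV = 50.6 × 1.302×10⁻⁴ × 35.37 = 0.233 L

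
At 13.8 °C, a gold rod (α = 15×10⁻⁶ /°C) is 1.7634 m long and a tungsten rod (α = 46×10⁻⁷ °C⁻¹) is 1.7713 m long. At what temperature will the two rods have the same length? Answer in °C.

Equal length when α₁L₁ΔT − α₂L₂ΔT = L₂ − L₁ = 7.90×10⁻³ m
α₁L₁ = 2.6451×10⁻⁵, α₂L₂ = 8.14798×10⁻⁶ → Δ(αL) = 1.830302×10⁻⁵ m/K
ΔT = 7.90×10⁻³ / 1.830302×10⁻⁵ = 431.623 K, so T = 13.8 + 431.623 = 445.423 °C

T = 445.4 °C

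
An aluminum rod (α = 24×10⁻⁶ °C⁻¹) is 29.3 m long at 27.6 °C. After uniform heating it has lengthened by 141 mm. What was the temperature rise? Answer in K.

ΔL = αL₀ΔT ⇒ ΔT = ΔL / (αL₀)
ΔT = 141×10⁻³ m / (24×10⁻⁶ × 29.3 m) = 200.51 K

ΔT = 201 K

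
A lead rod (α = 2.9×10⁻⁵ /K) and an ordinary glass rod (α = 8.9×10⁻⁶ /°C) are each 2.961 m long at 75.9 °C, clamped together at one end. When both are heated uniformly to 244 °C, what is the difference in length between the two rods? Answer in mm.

ΔT = 168.1 K
lead: ΔL = 2.9×10⁻⁵ × 2.961 m × 168.1 = 1.4435×10⁻² m = 14.435 mm
ordinary glass: ΔL = 8.9×10⁻⁶ × 2.961 m × 168.1 = 4.4299×10⁻³ m = 4.4299 mm
difference = 14.435 − 4.4299 = 10.0051 mm

10.0 mm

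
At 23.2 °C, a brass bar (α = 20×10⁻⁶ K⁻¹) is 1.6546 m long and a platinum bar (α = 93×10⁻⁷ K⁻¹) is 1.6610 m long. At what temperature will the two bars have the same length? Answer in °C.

T = 385.9 °C

L₁(1 + α₁ΔT) = L₂(1 + α₂ΔT) ⇒ ΔT = (L₂ − L₁)/(α₁L₁ − α₂L₂)
L₂ − L₁ = 1.6610 − 1.6546 = 6.40×10⁻³ m
α₁L₁ − α₂L₂ = 20×10⁻⁶×1.6546 − 93×10⁻⁷×1.6610 = 1.76447×10⁻⁵ m/K
ΔT = 6.40×10⁻³ / 1.76447×10⁻⁵ = 362.715 K
T = 23.2 + 362.715 = 385.915 °C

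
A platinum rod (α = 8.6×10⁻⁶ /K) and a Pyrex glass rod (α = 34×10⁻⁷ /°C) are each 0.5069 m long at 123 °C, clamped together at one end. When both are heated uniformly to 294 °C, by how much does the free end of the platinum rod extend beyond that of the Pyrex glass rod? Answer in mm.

0.451 mm

ΔT = 171 K
platinum: ΔL = 8.6×10⁻⁶ × 0.5069 m × 171 = 7.4545×10⁻⁴ m = 0.74545 mm
Pyrex glass: ΔL = 34×10⁻⁷ × 0.5069 m × 171 = 2.9471×10⁻⁴ m = 0.29471 mm
difference = 0.74545 − 0.29471 = 0.45074 mm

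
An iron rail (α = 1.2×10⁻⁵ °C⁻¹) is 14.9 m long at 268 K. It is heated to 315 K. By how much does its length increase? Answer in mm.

ΔL = 8.40 mm

|ΔT| = |315 − 268| = 47 K
ΔL = αL₀ΔT = (1.2×10⁻⁵)(14.9)(47) = 8.40×10⁻³ m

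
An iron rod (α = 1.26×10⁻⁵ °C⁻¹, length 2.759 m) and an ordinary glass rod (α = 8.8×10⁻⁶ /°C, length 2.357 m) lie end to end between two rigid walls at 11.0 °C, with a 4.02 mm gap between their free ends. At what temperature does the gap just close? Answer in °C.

T = 83.4 °C

Gap closes when ΔL₁ + ΔL₂ = 4.02 mm = 4.02×10⁻³ m
(α₁L₁ + α₂L₂)ΔT = g
α₁L₁ + α₂L₂ = 1.26×10⁻⁵×2.759 + 8.8×10⁻⁶×2.357 = 5.5505×10⁻⁵ m/K
ΔT = 4.02×10⁻³ / 5.5505×10⁻⁵ = 72.426 K
T = 11.0 + 72.426 = 83.426 °C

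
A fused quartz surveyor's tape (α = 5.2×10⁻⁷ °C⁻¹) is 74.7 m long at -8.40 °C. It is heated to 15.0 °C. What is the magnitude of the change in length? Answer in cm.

ΔL = 0.0909 cm

|ΔT| = |15.0 − (-8.40)| = 23.40 K
ΔL = αL₀ΔT = (5.2×10⁻⁷)(74.7)(23.40) = 9.09×10⁻⁴ m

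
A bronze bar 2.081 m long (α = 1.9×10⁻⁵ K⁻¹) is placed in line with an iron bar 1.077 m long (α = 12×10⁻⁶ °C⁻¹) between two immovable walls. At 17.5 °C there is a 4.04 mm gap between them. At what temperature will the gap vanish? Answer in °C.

α₁L₁ = 3.9539×10⁻⁵ m/K, α₂L₂ = 1.2924×10⁻⁵ m/K → total 5.2463×10⁻⁵ m/K
ΔT = g/(α₁L₁+α₂L₂) = 4.04×10⁻³ / 5.2463×10⁻⁵ = 77.007 K
T = 17.5 + 77.007 = 94.507 °C

T = 94.5 °C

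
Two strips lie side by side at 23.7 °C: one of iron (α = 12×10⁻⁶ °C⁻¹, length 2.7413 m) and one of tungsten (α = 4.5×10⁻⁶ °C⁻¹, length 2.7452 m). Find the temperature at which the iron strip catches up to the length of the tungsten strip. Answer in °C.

Equal length when α₁L₁ΔT − α₂L₂ΔT = L₂ − L₁ = 3.90×10⁻³ m
α₁L₁ = 3.28956×10⁻⁵, α₂L₂ = 1.23534×10⁻⁵ → Δ(αL) = 2.05422×10⁻⁵ m/K
ΔT = 3.90×10⁻³ / 2.05422×10⁻⁵ = 189.853 K, so T = 23.7 + 189.853 = 213.553 °C

T = 213.6 °C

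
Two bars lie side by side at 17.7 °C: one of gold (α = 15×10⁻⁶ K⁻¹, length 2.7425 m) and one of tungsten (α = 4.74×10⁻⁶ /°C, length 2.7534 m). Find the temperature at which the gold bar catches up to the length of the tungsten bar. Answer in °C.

T = 405.8 °C

L₁(1 + α₁ΔT) = L₂(1 + α₂ΔT) ⇒ ΔT = (L₂ − L₁)/(α₁L₁ − α₂L₂)
L₂ − L₁ = 2.7534 − 2.7425 = 1.09×10⁻² m
α₁L₁ − α₂L₂ = 15×10⁻⁶×2.7425 − 4.74×10⁻⁶×2.7534 = 2.8086384×10⁻⁵ m/K
ΔT = 1.09×10⁻² / 2.8086384×10⁻⁵ = 388.088 K
T = 17.7 + 388.088 = 405.788 °C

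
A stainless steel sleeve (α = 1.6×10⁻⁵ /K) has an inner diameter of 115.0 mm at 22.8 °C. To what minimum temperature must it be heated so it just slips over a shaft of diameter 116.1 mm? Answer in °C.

Required Δd = 116.1 − 115.0 = 1.1 mm
Δd = αd₀ΔT ⇒ ΔT = Δd/(αd₀) = 1.1 / (1.6×10⁻⁵ × 115.0) = 597.83 K
T_min = 22.8 + 597.83 = 620.63 °C

T = 621 °C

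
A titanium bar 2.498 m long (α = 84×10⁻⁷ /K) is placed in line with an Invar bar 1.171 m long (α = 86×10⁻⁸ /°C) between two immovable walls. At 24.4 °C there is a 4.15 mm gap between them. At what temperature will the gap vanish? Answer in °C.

T = 213 °C

Gap closes when ΔL₁ + ΔL₂ = 4.15 mm = 4.15×10⁻³ m
(α₁L₁ + α₂L₂)ΔT = g
α₁L₁ + α₂L₂ = 84×10⁻⁷×2.498 + 86×10⁻⁸×1.171 = 2.199026×10⁻⁵ m/K
ΔT = 4.15×10⁻³ / 2.199026×10⁻⁵ = 188.72 K
T = 24.4 + 188.72 = 213.12 °C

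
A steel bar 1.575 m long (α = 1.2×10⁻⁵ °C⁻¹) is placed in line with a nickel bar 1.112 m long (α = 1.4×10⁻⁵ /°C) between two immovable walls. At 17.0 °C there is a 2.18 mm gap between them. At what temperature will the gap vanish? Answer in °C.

T = 80.2 °C

α₁L₁ = 1.890×10⁻⁵ m/K, α₂L₂ = 1.5568×10⁻⁵ m/K → total 3.4468×10⁻⁵ m/K
ΔT = g/(α₁L₁+α₂L₂) = 2.18×10⁻³ / 3.4468×10⁻⁵ = 63.247 K
T = 17.0 + 63.247 = 80.247 °C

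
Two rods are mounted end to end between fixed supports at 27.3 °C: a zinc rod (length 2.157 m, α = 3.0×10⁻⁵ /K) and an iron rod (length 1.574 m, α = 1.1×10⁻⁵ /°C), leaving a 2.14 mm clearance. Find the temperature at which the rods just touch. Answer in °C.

T = 53.4 °C

Gap closes when ΔL₁ + ΔL₂ = 2.14 mm = 2.14×10⁻³ m
(α₁L₁ + α₂L₂)ΔT = g
α₁L₁ + α₂L₂ = 3.0×10⁻⁵×2.157 + 1.1×10⁻⁵×1.574 = 8.2024×10⁻⁵ m/K
ΔT = 2.14×10⁻³ / 8.2024×10⁻⁵ = 26.090 K
T = 27.3 + 26.090 = 53.390 °C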